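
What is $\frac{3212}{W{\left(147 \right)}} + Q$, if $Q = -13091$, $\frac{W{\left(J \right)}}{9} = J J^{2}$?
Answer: $- \frac{374254760125}{28588707} \approx -13091.0$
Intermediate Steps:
$W{\left(J \right)} = 9 J^{3}$ ($W{\left(J \right)} = 9 J J^{2} = 9 J^{3}$)
$\frac{3212}{W{\left(147 \right)}} + Q = \frac{3212}{9 \cdot 147^{3}} - 13091 = \frac{3212}{9 \cdot 3176523} - 13091 = \frac{3212}{28588707} - 13091 = - \frac{374254760125}{28588707}$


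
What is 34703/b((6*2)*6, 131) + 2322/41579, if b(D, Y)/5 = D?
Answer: 1443751957/14968440 ≈ 96.453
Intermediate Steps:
b(D, Y) = 5*D
34703/b((6*2)*6, 131) + 2322/41579 = 34703/((5*((6*2)*6))) + 2322/41579 = 34703/((5*(12*6))) + 2322*(1/41579) = 34703/((5*72)) + 2322/41579 = 34703/360 + 2322/41579 = 1443751957/14968440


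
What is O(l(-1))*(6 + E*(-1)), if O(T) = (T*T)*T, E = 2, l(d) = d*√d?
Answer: 4*I ≈ 4.0*I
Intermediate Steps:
l(d) = d^(3/2)
O(T) = T³ (O(T) = T²*T = T³)
O(l(-1))*(6 + E*(-1)) = ((-1)^(3/2))³*(6 + 2*(-1)) = (-I)³*(6 - 2) = I*4 = 4*I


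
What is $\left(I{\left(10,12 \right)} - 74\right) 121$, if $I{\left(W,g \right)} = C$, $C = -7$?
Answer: $-9801$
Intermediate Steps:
$I{\left(W,g \right)} = -7$
$\left(I{\left(10,12 \right)} - 74\right) 121 = \left(-7 - 74\right) 121 = \left(-81\right) 121 = -9801$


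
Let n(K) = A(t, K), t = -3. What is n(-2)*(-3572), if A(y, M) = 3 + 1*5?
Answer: -28576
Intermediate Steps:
A(y, M) = 8 (A(y, M) = 3 + 5 = 8)
n(K) = 8
n(-2)*(-3572) = 8*(-3572) = -28576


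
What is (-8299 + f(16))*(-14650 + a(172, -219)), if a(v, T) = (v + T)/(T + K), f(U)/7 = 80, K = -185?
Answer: 45803681667/404 ≈ 1.1338e+8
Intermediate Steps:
f(U) = 560 (f(U) = 7*80 = 560)
a(v, T) = (T + v)/(-185 + T) (a(v, T) = (v + T)/(T - 185) = (T + v)/(-185 + T))
(-8299 + f(16))*(-14650 + a(172, -219)) = (-8299 + 560)*(-14650 + (-219 + 172)/(-185 - 219)) = -7739*(-14650 - 47/(-404)) = -7739*(-14650 - 1/404*(-47)) = -7739*(-14650 + 47/404) = -7739*(-5918553/404) = 45803681667/404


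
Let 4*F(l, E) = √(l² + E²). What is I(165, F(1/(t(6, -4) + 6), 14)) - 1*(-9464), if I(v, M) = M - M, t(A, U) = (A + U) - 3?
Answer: 9464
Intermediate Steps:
t(A, U) = -3 + A + U
F(l, E) = √(E² + l²)/4 (F(l, E) = √(l² + E²)/4 = √(E² + l²)/4)
I(v, M) = 0
I(165, F(1/(t(6, -4) + 6), 14)) - 1*(-9464) = 0 - 1*(-9464) = 0 + 9464 = 9464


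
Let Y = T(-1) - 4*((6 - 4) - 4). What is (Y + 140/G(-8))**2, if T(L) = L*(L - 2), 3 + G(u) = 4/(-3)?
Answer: 76729/169 ≈ 454.02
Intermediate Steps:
G(u) = -13/3 (G(u) = -3 + 4/(-3) = -3 + 4*(-1/3) = -3 - 4/3 = -13/3)
T(L) = L*(-2 + L)
Y = 11 (Y = -(-2 - 1) - 4*((6 - 4) - 4) = -1*(-3) - 4*(2 - 4) = 3 - 4*(-2) = 3 + 8 = 11)
(Y + 140/G(-8))**2 = (11 + 140/(-13/3))**2 = (11 + 140*(-3/13))**2 = (11 - 420/13)**2 = (-277/13)**2 = 76729/169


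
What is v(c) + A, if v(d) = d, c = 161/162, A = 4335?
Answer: 702431/162 ≈ 4336.0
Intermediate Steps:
c = 161/162 (c = 161*(1/162) = 161/162 ≈ 0.99383)
v(c) + A = 161/162 + 4335 = 702431/162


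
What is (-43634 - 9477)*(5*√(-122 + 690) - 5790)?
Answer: 307512690 - 531110*√142 ≈ 3.0118e+8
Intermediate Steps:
(-43634 - 9477)*(5*√(-122 + 690) - 5790) = -53111*(5*√568 - 5790) = -53111*(5*(2*√142) - 5790) = -53111*(10*√142 - 5790) = -53111*(-5790 + 10*√142) = 307512690 - 531110*√142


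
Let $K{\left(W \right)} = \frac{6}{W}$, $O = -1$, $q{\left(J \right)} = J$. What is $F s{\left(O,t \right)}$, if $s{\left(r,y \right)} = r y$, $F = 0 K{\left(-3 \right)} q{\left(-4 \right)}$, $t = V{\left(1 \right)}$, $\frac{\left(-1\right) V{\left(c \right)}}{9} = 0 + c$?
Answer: $0$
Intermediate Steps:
$V{\left(c \right)} = - 9 c$ ($V{\left(c \right)} = - 9 \left(0 + c\right) = - 9 c$)
$t = -9$ ($t = \left(-9\right) 1 = -9$)
$F = 0$ ($F = 0 \frac{6}{-3} \left(-4\right) = 0 \cdot 6 \left(- \frac{1}{3}\right) \left(-4\right) = 0 \left(-2\right) \left(-4\right) = 0 \left(-4\right) = 0$)
$F s{\left(O,t \right)} = 0 \left(\left(-1\right) \left(-9\right)\right) = 0 \cdot 9 = 0$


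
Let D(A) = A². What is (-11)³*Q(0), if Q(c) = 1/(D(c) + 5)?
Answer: -1331/5 ≈ -266.20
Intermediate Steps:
Q(c) = 1/(5 + c²) (Q(c) = 1/(c² + 5) = 1/(5 + c²))
(-11)³*Q(0) = (-11)³/(5 + 0²) = -1331/(5 + 0) = -1331/5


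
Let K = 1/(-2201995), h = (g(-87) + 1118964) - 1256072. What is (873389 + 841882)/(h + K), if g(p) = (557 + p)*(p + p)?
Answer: -1259006055215/160663427187 ≈ -7.8363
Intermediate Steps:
g(p) = 2*p*(557 + p) (g(p) = (557 + p)*(2*p) = 2*p*(557 + p))
h = -218888 (h = (2*(-87)*(557 - 87) + 1118964) - 1256072 = (2*(-87)*470 + 1118964) - 1256072 = (-81780 + 1118964) - 1256072 = 1037184 - 1256072 = -218888)
K = -1/2201995 ≈ -4.5413e-7
(873389 + 841882)/(h + K) = (873389 + 841882)/(-218888 - 1/2201995) = 1715271/(-481990281561/2201995) = 1715271*(-2201995/481990281561) = -1259006055215/160663427187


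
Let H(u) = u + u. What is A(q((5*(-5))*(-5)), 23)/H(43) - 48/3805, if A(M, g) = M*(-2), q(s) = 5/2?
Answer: -23153/327230 ≈ -0.070755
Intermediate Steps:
H(u) = 2*u
q(s) = 5/2 (q(s) = 5*(1/2) = 5/2)
A(M, g) = -2*M
A(q((5*(-5))*(-5)), 23)/H(43) - 48/3805 = (-2*5/2)/((2*43)) - 48/3805 = -5/86 - 48*1/3805 = -5*1/86 - 48/3805 = -5/86 - 48/3805 = -23153/327230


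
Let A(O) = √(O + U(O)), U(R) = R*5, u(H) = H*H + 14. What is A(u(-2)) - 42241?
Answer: -42241 + 6*√3 ≈ -42231.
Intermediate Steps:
u(H) = 14 + H² (u(H) = H² + 14 = 14 + H²)
U(R) = 5*R
A(O) = √6*√O (A(O) = √(O + 5*O) = √(6*O) = √6*√O)
A(u(-2)) - 42241 = √6*√(14 + (-2)²) - 42241 = √6*√(14 + 4) - 42241 = √6*√18 - 42241 = √6*(3*√2) - 42241 = 6*√3 - 42241 = -42241 + 6*√3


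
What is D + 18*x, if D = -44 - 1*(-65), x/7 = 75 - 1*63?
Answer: 1533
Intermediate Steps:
x = 84 (x = 7*(75 - 1*63) = 7*(75 - 63) = 7*12 = 84)
D = 21 (D = -44 + 65 = 21)
D + 18*x = 21 + 18*84 = 21 + 1512 = 1533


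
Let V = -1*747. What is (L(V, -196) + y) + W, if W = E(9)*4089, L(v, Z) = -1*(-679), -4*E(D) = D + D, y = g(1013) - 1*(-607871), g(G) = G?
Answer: 1182325/2 ≈ 5.9116e+5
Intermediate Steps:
V = -747
y = 608884 (y = 1013 - 1*(-607871) = 1013 + 607871 = 608884)
E(D) = -D/2 (E(D) = -(D + D)/4 = -D/2)
L(v, Z) = 679
W = -36801/2 (W = -1/2*9*4089 = -9/2*4089 = -36801/2 ≈ -18401.)
(L(V, -196) + y) + W = (679 + 608884) - 36801/2 = 609563 - 36801/2 = 1182325/2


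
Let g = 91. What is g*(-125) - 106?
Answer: -11481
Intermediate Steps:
g*(-125) - 106 = 91*(-125) - 106 = -11375 - 106 = -11481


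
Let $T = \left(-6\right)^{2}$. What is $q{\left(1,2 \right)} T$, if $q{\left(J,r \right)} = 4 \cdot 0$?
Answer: $0$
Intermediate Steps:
$q{\left(J,r \right)} = 0$
$T = 36$
$q{\left(1,2 \right)} T = 0 \cdot 36 = 0$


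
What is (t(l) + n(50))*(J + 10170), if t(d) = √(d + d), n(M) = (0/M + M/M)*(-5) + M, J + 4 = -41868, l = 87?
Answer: -1426590 - 31702*√174 ≈ -1.8448e+6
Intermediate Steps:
J = -41872 (J = -4 - 41868 = -41872)
n(M) = -5 + M (n(M) = (0 + 1)*(-5) + M = 1*(-5) + M = -5 + M)
t(d) = √2*√d (t(d) = √(2*d) = √2*√d)
(t(l) + n(50))*(J + 10170) = (√2*√87 + (-5 + 50))*(-41872 + 10170) = (√174 + 45)*(-31702) = (45 + √174)*(-31702) = -1426590 - 31702*√174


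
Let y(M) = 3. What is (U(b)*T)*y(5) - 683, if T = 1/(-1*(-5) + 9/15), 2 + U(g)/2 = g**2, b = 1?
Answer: -9577/14 ≈ -684.07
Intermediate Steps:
U(g) = -4 + 2*g**2
T = 5/28 (T = 1/(5 + 9*(1/15)) = 1/(5 + 3/5) = 1/(28/5) = 5/28 ≈ 0.17857)
(U(b)*T)*y(5) - 683 = ((-4 + 2*1**2)*(5/28))*3 - 683 = ((-4 + 2*1)*(5/28))*3 - 683 = ((-4 + 2)*(5/28))*3 - 683 = -2*5/28*3 - 683 = -5/14*3 - 683 = -15/14 - 683 = -9577/14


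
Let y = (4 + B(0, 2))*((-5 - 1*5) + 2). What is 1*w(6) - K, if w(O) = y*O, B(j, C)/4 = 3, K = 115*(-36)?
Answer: 3372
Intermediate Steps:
K = -4140
B(j, C) = 12 (B(j, C) = 4*3 = 12)
y = -128 (y = (4 + 12)*((-5 - 1*5) + 2) = 16*((-5 - 5) + 2) = 16*(-10 + 2) = 16*(-8) = -128)
w(O) = -128*O
1*w(6) - K = 1*(-128*6) - 1*(-4140) = 1*(-768) + 4140 = -768 + 4140 = 3372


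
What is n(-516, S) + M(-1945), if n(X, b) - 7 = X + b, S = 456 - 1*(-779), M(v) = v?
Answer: -1219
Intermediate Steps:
S = 1235 (S = 456 + 779 = 1235)
n(X, b) = 7 + X + b (n(X, b) = 7 + (X + b) = 7 + X + b)
n(-516, S) + M(-1945) = (7 - 516 + 1235) - 1945 = 726 - 1945 = -1219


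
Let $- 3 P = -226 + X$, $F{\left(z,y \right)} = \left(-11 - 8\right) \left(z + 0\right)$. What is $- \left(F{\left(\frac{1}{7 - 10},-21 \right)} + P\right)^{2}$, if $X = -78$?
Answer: $- \frac{104329}{9} \approx -11592.0$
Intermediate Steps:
$F{\left(z,y \right)} = - 19 z$
$P = \frac{304}{3}$ ($P = - \frac{-226 - 78}{3} = \left(- \frac{1}{3}\right) \left(-304\right) = \frac{304}{3} \approx 101.33$)
$- \left(F{\left(\frac{1}{7 - 10},-21 \right)} + P\right)^{2} = - \left(- \frac{19}{7 - 10} + \frac{304}{3}\right)^{2} = - \left(- \frac{19}{-3} + \frac{304}{3}\right)^{2} = - \left(\left(-19\right) \left(- \frac{1}{3}\right) + \frac{304}{3}\right)^{2} = - \left(\frac{19}{3} + \frac{304}{3}\right)^{2} = - \left(\frac{323}{3}\right)^{2} = \left(-1\right) \frac{104329}{9} = - \frac{104329}{9}$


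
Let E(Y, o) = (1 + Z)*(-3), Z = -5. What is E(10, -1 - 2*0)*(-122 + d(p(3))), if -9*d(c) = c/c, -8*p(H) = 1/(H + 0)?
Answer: -4396/3 ≈ -1465.3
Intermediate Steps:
p(H) = -1/(8*H) (p(H) = -1/(8*(H + 0)) = -1/(8*H))
E(Y, o) = 12 (E(Y, o) = (1 - 5)*(-3) = -4*(-3) = 12)
d(c) = -1/9 (d(c) = -c/(9*c) = -1/9*1 = -1/9)
E(10, -1 - 2*0)*(-122 + d(p(3))) = 12*(-122 - 1/9) = 12*(-1099/9) = -4396/3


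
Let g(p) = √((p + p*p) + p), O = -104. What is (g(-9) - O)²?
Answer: 10879 + 624*√7 ≈ 12530.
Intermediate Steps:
g(p) = √(p² + 2*p) (g(p) = √((p + p²) + p) = √(p² + 2*p))
(g(-9) - O)² = (√(-9*(2 - 9)) - 1*(-104))² = (√(-9*(-7)) + 104)² = (√63 + 104)² = (3*√7 + 104)² = (104 + 3*√7)²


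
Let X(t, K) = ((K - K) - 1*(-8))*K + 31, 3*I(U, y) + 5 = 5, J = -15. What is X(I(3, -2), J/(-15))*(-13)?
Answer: -507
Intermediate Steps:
I(U, y) = 0 (I(U, y) = -5/3 + (⅓)*5 = -5/3 + 5/3 = 0)
X(t, K) = 31 + 8*K (X(t, K) = (0 + 8)*K + 31 = 8*K + 31 = 31 + 8*K)
X(I(3, -2), J/(-15))*(-13) = (31 + 8*(-15/(-15)))*(-13) = (31 + 8*(-15*(-1/15)))*(-13) = (31 + 8*1)*(-13) = (31 + 8)*(-13) = 39*(-13) = -507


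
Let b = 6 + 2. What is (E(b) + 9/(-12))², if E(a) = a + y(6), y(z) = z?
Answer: 2809/16 ≈ 175.56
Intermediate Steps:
b = 8
E(a) = 6 + a (E(a) = a + 6 = 6 + a)
(E(b) + 9/(-12))² = ((6 + 8) + 9/(-12))² = (14 + 9*(-1/12))² = (14 - ¾)² = (53/4)² = 2809/16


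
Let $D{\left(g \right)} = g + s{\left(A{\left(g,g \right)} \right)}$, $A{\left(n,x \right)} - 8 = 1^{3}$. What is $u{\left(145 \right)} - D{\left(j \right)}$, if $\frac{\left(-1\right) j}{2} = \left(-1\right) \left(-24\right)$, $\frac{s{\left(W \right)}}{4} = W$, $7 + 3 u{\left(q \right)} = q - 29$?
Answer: $\frac{145}{3} \approx 48.333$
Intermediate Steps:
$u{\left(q \right)} = -12 + \frac{q}{3}$ ($u{\left(q \right)} = - \frac{7}{3} + \frac{q - 29}{3} = - \frac{7}{3} + \frac{-29 + q}{3} = - \frac{7}{3} + \left(- \frac{29}{3} + \frac{q}{3}\right) = -12 + \frac{q}{3}$)
$A{\left(n,x \right)} = 9$ ($A{\left(n,x \right)} = 8 + 1^{3} = 8 + 1 = 9$)
$s{\left(W \right)} = 4 W$
$j = -48$ ($j = - 2 \left(\left(-1\right) \left(-24\right)\right) = \left(-2\right) 24 = -48$)
$D{\left(g \right)} = 36 + g$ ($D{\left(g \right)} = g + 4 \cdot 9 = g + 36 = 36 + g$)
$u{\left(145 \right)} - D{\left(j \right)} = \left(-12 + \frac{1}{3} \cdot 145\right) - \left(36 - 48\right) = \left(-12 + \frac{145}{3}\right) - -12 = \frac{109}{3} + 12 = \frac{145}{3}$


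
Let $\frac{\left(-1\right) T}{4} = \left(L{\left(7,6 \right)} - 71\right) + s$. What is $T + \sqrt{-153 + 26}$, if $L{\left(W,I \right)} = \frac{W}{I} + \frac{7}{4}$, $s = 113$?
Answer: $- \frac{539}{3} + i \sqrt{127} \approx -179.67 + 11.269 i$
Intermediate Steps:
$L{\left(W,I \right)} = \frac{7}{4} + \frac{W}{I}$ ($L{\left(W,I \right)} = \frac{W}{I} + 7 \cdot \frac{1}{4} = \frac{W}{I} + \frac{7}{4} = \frac{7}{4} + \frac{W}{I}$)
$T = - \frac{539}{3}$ ($T = - 4 \left(\left(\left(\frac{7}{4} + \frac{7}{6}\right) - 71\right) + 113\right) = - 4 \left(\left(\frac{35}{12} - 71\right) + 113\right) = - 4 \left(- \frac{817}{12} + 113\right) = \left(-4\right) \frac{539}{12} = - \frac{539}{3} \approx -179.67$)
$T + \sqrt{-153 + 26} = - \frac{539}{3} + \sqrt{-153 + 26} = - \frac{539}{3} + \sqrt{-127} = - \frac{539}{3} + i \sqrt{127}$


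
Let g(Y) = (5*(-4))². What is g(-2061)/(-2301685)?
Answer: -80/460337 ≈ -0.00017379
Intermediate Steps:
g(Y) = 400 (g(Y) = (-20)² = 400)
g(-2061)/(-2301685) = 400/(-2301685) = 400*(-1/2301685) = -80/460337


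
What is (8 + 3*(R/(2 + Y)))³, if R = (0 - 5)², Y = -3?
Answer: -300763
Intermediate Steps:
R = 25 (R = (-5)² = 25)
(8 + 3*(R/(2 + Y)))³ = (8 + 3*(25/(2 - 3)))³ = (8 + 3*(25/(-1)))³ = (8 + 3*(-1*25))³ = (8 + 3*(-25))³ = (8 - 75)³ = (-67)³ = -300763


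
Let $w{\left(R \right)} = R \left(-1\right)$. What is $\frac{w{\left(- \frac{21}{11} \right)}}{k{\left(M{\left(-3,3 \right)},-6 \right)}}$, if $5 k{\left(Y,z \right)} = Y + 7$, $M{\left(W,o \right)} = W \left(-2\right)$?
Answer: $\frac{105}{143} \approx 0.73427$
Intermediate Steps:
$M{\left(W,o \right)} = - 2 W$
$k{\left(Y,z \right)} = \frac{7}{5} + \frac{Y}{5}$ ($k{\left(Y,z \right)} = \frac{Y + 7}{5} = \frac{7 + Y}{5} = \frac{7}{5} + \frac{Y}{5}$)
$w{\left(R \right)} = - R$
$\frac{w{\left(- \frac{21}{11} \right)}}{k{\left(M{\left(-3,3 \right)},-6 \right)}} = \frac{\left(-1\right) \left(- \frac{21}{11}\right)}{\frac{7}{5} + \frac{\left(-2\right) \left(-3\right)}{5}} = \frac{\left(-1\right) \left(\left(-21\right) \frac{1}{11}\right)}{\frac{7}{5} + \frac{1}{5} \cdot 6} = \frac{\left(-1\right) \left(- \frac{21}{11}\right)}{\frac{7}{5} + \frac{6}{5}} = \frac{21}{11 \cdot \frac{13}{5}} = \frac{21}{11} \cdot \frac{5}{13} = \frac{105}{143}$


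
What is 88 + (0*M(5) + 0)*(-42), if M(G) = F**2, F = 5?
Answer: 88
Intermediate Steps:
M(G) = 25 (M(G) = 5**2 = 25)
88 + (0*M(5) + 0)*(-42) = 88 + (0*25 + 0)*(-42) = 88 + (0 + 0)*(-42) = 88 + 0*(-42) = 88 + 0 = 88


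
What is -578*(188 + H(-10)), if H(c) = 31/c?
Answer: -534361/5 ≈ -1.0687e+5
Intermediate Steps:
-578*(188 + H(-10)) = -578*(188 + 31/(-10)) = -578*(188 + 31*(-⅒)) = -578*(188 - 31/10) = -578*1849/10 = -534361/5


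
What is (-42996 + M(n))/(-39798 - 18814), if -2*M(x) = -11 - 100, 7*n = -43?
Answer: 85881/117224 ≈ 0.73262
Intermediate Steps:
n = -43/7 (n = (⅐)*(-43) = -43/7 ≈ -6.1429)
M(x) = 111/2 (M(x) = -(-11 - 100)/2 = -½*(-111) = 111/2)
(-42996 + M(n))/(-39798 - 18814) = (-42996 + 111/2)/(-39798 - 18814) = -85881/2/(-58612) = -85881/2*(-1/58612) = 85881/117224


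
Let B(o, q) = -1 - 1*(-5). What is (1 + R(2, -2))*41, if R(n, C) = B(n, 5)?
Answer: 205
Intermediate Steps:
B(o, q) = 4 (B(o, q) = -1 + 5 = 4)
R(n, C) = 4
(1 + R(2, -2))*41 = (1 + 4)*41 = 5*41 = 205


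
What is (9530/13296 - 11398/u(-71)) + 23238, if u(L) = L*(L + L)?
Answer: 778751188597/33512568 ≈ 23238.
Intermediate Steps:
u(L) = 2*L**2 (u(L) = L*(2*L) = 2*L**2)
(9530/13296 - 11398/u(-71)) + 23238 = (9530/13296 - 11398/(2*(-71)**2)) + 23238 = (9530*(1/13296) - 11398/(2*5041)) + 23238 = (4765/6648 - 11398/10082) + 23238 = (4765/6648 - 11398*1/10082) + 23238 = (4765/6648 - 5699/5041) + 23238 = -13866587/33512568 + 23238 = 778751188597/33512568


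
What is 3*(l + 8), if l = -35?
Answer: -81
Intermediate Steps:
3*(l + 8) = 3*(-35 + 8) = 3*(-27) = -81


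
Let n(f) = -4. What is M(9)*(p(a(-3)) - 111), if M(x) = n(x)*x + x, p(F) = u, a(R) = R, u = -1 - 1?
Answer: 3051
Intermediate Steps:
u = -2
p(F) = -2
M(x) = -3*x (M(x) = -4*x + x = -3*x)
M(9)*(p(a(-3)) - 111) = (-3*9)*(-2 - 111) = -27*(-113) = 3051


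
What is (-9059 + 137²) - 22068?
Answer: -12358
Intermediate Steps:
(-9059 + 137²) - 22068 = (-9059 + 18769) - 22068 = 9710 - 22068 = -12358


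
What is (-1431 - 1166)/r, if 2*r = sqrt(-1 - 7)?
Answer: 2597*I*sqrt(2)/2 ≈ 1836.4*I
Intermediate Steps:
r = I*sqrt(2) (r = sqrt(-1 - 7)/2 = sqrt(-8)/2 = (2*I*sqrt(2))/2 = I*sqrt(2) ≈ 1.4142*I)
(-1431 - 1166)/r = (-1431 - 1166)/((I*sqrt(2))) = -(-2597)*I*sqrt(2)/2 = 2597*I*sqrt(2)/2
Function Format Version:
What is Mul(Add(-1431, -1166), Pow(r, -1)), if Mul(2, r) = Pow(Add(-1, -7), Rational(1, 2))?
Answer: Mul(Rational(2597, 2), I, Pow(2, Rational(1, 2))) ≈ Mul(1836.4, I)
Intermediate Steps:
r = Mul(I, Pow(2, Rational(1, 2))) (r = Mul(Rational(1, 2), Pow(Add(-1, -7), Rational(1, 2))) = Mul(Rational(1, 2), Pow(-8, Rational(1, 2))) = Mul(Rational(1, 2), Mul(2, I, Pow(2, Rational(1, 2)))) = Mul(I, Pow(2, Rational(1, 2))) ≈ Mul(1.4142, I))
Mul(Add(-1431, -1166), Pow(r, -1)) = Mul(Add(-1431, -1166), Pow(Mul(I, Pow(2, Rational(1, 2))), -1)) = Mul(-2597, Mul(Rational(-1, 2), I, Pow(2, Rational(1, 2)))) = Mul(Rational(2597, 2), I, Pow(2, Rational(1, 2)))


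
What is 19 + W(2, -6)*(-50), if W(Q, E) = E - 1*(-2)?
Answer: 219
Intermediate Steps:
W(Q, E) = 2 + E (W(Q, E) = E + 2 = 2 + E)
19 + W(2, -6)*(-50) = 19 + (2 - 6)*(-50) = 19 - 4*(-50) = 19 + 200 = 219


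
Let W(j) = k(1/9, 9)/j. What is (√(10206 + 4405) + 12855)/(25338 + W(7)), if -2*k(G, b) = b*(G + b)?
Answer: 17997/35465 + 7*√14611/177325 ≈ 0.51223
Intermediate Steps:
k(G, b) = -b*(G + b)/2
W(j) = -41/j (W(j) = (-½*9*(1/9 + 9))/j = (-½*9*(1*(⅑) + 9))/j = (-½*9*(⅑ + 9))/j = (-½*9*82/9)/j = -41/j)
(√(10206 + 4405) + 12855)/(25338 + W(7)) = (√(10206 + 4405) + 12855)/(25338 - 41/7) = (√14611 + 12855)/(25338 - 41*⅐) = (12855 + √14611)/(25338 - 41/7) = (12855 + √14611)/(177325/7) = (12855 + √14611)*(7/177325) = 17997/35465 + 7*√14611/177325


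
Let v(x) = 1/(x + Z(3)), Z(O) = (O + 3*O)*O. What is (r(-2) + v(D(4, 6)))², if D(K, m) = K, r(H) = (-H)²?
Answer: 25921/1600 ≈ 16.201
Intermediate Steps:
r(H) = H²
Z(O) = 4*O² (Z(O) = (4*O)*O = 4*O²)
v(x) = 1/(36 + x) (v(x) = 1/(x + 4*3²) = 1/(x + 4*9) = 1/(x + 36) = 1/(36 + x))
(r(-2) + v(D(4, 6)))² = ((-2)² + 1/(36 + 4))² = (4 + 1/40)² = (161/40)² = 25921/1600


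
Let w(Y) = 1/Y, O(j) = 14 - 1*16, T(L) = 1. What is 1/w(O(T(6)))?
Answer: -2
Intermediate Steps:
O(j) = -2 (O(j) = 14 - 16 = -2)
1/w(O(T(6))) = 1/(1/(-2)) = 1/(-½) = -2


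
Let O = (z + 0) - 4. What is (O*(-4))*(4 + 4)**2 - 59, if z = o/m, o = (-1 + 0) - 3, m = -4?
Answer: 709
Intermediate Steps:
o = -4 (o = -1 - 3 = -4)
z = 1 (z = -4/(-4) = -4*(-1/4) = 1)
O = -3 (O = (1 + 0) - 4 = 1 - 4 = -3)
(O*(-4))*(4 + 4)**2 - 59 = (-3*(-4))*(4 + 4)**2 - 59 = 12*8**2 - 59 = 12*64 - 59 = 768 - 59 = 709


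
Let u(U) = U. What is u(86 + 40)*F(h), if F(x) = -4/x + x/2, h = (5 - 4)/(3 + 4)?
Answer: -3519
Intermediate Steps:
h = ⅐ (h = 1/7 = 1*(⅐) = ⅐ ≈ 0.14286)
F(x) = x/2 - 4/x (F(x) = -4/x + x*(½) = -4/x + x/2 = x/2 - 4/x)
u(86 + 40)*F(h) = (86 + 40)*((½)*(⅐) - 4/⅐) = 126*(1/14 - 4*7) = 126*(1/14 - 28) = 126*(-391/14) = -3519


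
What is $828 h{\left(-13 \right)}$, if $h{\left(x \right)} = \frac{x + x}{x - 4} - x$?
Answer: $\frac{204516}{17} \approx 12030.0$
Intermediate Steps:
$h{\left(x \right)} = - x + \frac{2 x}{-4 + x}$ ($h{\left(x \right)} = \frac{2 x}{-4 + x} - x = - x + \frac{2 x}{-4 + x}$)
$828 h{\left(-13 \right)} = 828 \left(- \frac{13 \left(6 - -13\right)}{-4 - 13}\right) = 828 \left(- \frac{13 \left(6 + 13\right)}{-17}\right) = 828 \left(\left(-13\right) \left(- \frac{1}{17}\right) 19\right) = 828 \cdot \frac{247}{17} = \frac{204516}{17}$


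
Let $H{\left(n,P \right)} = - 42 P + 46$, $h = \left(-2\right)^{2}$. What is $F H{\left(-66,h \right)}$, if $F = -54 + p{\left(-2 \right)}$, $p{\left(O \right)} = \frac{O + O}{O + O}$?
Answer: $6466$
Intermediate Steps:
$p{\left(O \right)} = 1$ ($p{\left(O \right)} = \frac{2 O}{2 O} = 2 O \frac{1}{2 O} = 1$)
$h = 4$
$F = -53$ ($F = -54 + 1 = -53$)
$H{\left(n,P \right)} = 46 - 42 P$
$F H{\left(-66,h \right)} = - 53 \left(46 - 168\right) = \left(-53\right) \left(-122\right) = 6466$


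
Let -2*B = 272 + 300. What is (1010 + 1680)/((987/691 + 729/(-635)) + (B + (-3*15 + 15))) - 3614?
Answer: -250919394403/69266527 ≈ -3622.5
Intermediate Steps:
B = -286 (B = -(272 + 300)/2 = -½*572 = -286)
(1010 + 1680)/((987/691 + 729/(-635)) + (B + (-3*15 + 15))) - 3614 = (1010 + 1680)/((987/691 + 729/(-635)) + (-286 + (-3*15 + 15))) - 3614 = 2690/((987*(1/691) + 729*(-1/635)) + (-286 + (-45 + 15))) - 3614 = 2690/((987/691 - 729/635) + (-286 - 30)) - 3614 = 2690/(123006/438785 - 316) - 3614 = 2690/(-138533054/438785) - 3614 = 2690*(-438785/138533054) - 3614 = -590165825/69266527 - 3614 = -250919394403/69266527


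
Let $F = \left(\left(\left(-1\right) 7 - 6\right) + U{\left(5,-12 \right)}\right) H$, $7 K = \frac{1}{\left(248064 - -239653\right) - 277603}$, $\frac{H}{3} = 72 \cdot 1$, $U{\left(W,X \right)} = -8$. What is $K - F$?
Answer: $\frac{6671539729}{1470798} \approx 4536.0$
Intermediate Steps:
$H = 216$ ($H = 3 \cdot 72 \cdot 1 = 3 \cdot 72 = 216$)
$K = \frac{1}{1470798}$ ($K = \frac{1}{7 \left(\left(248064 - -239653\right) - 277603\right)} = \frac{1}{7 \left(\left(248064 + 239653\right) - 277603\right)} = \frac{1}{7 \left(487717 - 277603\right)} = \frac{1}{7 \cdot 210114} = \frac{1}{7} \cdot \frac{1}{210114} = \frac{1}{1470798} \approx 6.799 \cdot 10^{-7}$)
$F = -4536$ ($F = \left(\left(\left(-1\right) 7 - 6\right) - 8\right) 216 = \left(\left(-7 - 6\right) - 8\right) 216 = \left(-13 - 8\right) 216 = \left(-21\right) 216 = -4536$)
$K - F = \frac{1}{1470798} - -4536 = \frac{1}{1470798} + 4536 = \frac{6671539729}{1470798}$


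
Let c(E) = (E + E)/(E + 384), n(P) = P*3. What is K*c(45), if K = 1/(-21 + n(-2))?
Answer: -10/1287 ≈ -0.0077700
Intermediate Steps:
n(P) = 3*P
c(E) = 2*E/(384 + E) (c(E) = (2*E)/(384 + E) = 2*E/(384 + E))
K = -1/27 (K = 1/(-21 + 3*(-2)) = 1/(-21 - 6) = 1/(-27) = -1/27 ≈ -0.037037)
K*c(45) = -2*45/(27*(384 + 45)) = -2*45/(27*429) = -1/27*30/143 = -10/1287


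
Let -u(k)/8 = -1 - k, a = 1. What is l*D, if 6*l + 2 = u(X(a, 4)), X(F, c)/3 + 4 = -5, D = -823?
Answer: 28805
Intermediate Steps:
X(F, c) = -27 (X(F, c) = -12 + 3*(-5) = -12 - 15 = -27)
u(k) = 8 + 8*k (u(k) = -8*(-1 - k) = 8 + 8*k)
l = -35 (l = -1/3 + (8 + 8*(-27))/6 = -1/3 + (8 - 216)/6 = -1/3 + (1/6)*(-208) = -1/3 - 104/3 = -35)
l*D = -35*(-823) = 28805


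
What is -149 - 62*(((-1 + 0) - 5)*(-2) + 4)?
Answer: -1141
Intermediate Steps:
-149 - 62*(((-1 + 0) - 5)*(-2) + 4) = -149 - 62*((-1 - 5)*(-2) + 4) = -149 - 62*(-6*(-2) + 4) = -149 - 62*(12 + 4) = -149 - 62*16 = -149 - 992 = -1141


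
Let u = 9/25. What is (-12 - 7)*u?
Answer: -171/25 ≈ -6.8400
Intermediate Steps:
u = 9/25 (u = 9*(1/25) = 9/25 ≈ 0.36000)
(-12 - 7)*u = (-12 - 7)*(9/25) = -19*9/25 = -171/25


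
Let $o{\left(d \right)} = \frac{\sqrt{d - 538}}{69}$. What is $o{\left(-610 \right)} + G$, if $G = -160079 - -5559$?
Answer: $-154520 + \frac{2 i \sqrt{287}}{69} \approx -1.5452 \cdot 10^{5} + 0.49105 i$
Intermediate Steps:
$o{\left(d \right)} = \frac{\sqrt{-538 + d}}{69}$ ($o{\left(d \right)} = \sqrt{-538 + d} \frac{1}{69} = \frac{\sqrt{-538 + d}}{69}$)
$G = -154520$ ($G = -160079 + 5559 = -154520$)
$o{\left(-610 \right)} + G = \frac{\sqrt{-538 - 610}}{69} - 154520 = \frac{\sqrt{-1148}}{69} - 154520 = \frac{2 i \sqrt{287}}{69} - 154520 = -154520 + \frac{2 i \sqrt{287}}{69}$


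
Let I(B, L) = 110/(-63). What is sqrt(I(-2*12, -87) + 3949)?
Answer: sqrt(1740739)/21 ≈ 62.827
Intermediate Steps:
I(B, L) = -110/63 (I(B, L) = 110*(-1/63) = -110/63)
sqrt(I(-2*12, -87) + 3949) = sqrt(-110/63 + 3949) = sqrt(248677/63) = sqrt(1740739)/21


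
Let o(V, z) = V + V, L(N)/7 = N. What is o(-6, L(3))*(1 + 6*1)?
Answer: -84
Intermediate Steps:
L(N) = 7*N
o(V, z) = 2*V
o(-6, L(3))*(1 + 6*1) = (2*(-6))*(1 + 6*1) = -12*(1 + 6) = -12*7 = -84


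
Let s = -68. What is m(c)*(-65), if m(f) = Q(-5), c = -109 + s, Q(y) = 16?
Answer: -1040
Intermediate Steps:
c = -177 (c = -109 - 68 = -177)
m(f) = 16
m(c)*(-65) = 16*(-65) = -1040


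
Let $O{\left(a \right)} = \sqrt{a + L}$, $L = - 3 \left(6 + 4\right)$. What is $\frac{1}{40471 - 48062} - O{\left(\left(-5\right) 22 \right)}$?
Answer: $- \frac{1}{7591} - 2 i \sqrt{35} \approx -0.00013173 - 11.832 i$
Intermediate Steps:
$L = -30$ ($L = \left(-3\right) 10 = -30$)
$O{\left(a \right)} = \sqrt{-30 + a}$ ($O{\left(a \right)} = \sqrt{a - 30} = \sqrt{-30 + a}$)
$\frac{1}{40471 - 48062} - O{\left(\left(-5\right) 22 \right)} = \frac{1}{40471 - 48062} - \sqrt{-30 - 110} = \frac{1}{-7591} - \sqrt{-30 - 110} = - \frac{1}{7591} - \sqrt{-140} = - \frac{1}{7591} - 2 i \sqrt{35}$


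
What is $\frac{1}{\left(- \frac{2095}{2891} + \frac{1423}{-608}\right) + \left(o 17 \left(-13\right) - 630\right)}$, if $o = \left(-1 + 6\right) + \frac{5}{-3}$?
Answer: $- \frac{5273184}{7222847759} \approx -0.00073007$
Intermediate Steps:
$o = \frac{10}{3}$ ($o = 5 + 5 \left(- \frac{1}{3}\right) = 5 - \frac{5}{3} = \frac{10}{3} \approx 3.3333$)
$\frac{1}{\left(- \frac{2095}{2891} + \frac{1423}{-608}\right) + \left(o 17 \left(-13\right) - 630\right)} = \frac{1}{\left(- \frac{2095}{2891} + \frac{1423}{-608}\right) + \left(\frac{10}{3} \cdot 17 \left(-13\right) - 630\right)} = \frac{1}{\left(\left(-2095\right) \frac{1}{2891} + 1423 \left(- \frac{1}{608}\right)\right) + \left(\frac{170}{3} \left(-13\right) - 630\right)} = \frac{1}{\left(- \frac{2095}{2891} - \frac{1423}{608}\right) - \frac{4100}{3}} = \frac{1}{- \frac{5387653}{1757728} - \frac{4100}{3}} = \frac{1}{- \frac{7222847759}{5273184}} = - \frac{5273184}{7222847759}$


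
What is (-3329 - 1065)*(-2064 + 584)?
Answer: 6503120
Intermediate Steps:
(-3329 - 1065)*(-2064 + 584) = -4394*(-1480) = 6503120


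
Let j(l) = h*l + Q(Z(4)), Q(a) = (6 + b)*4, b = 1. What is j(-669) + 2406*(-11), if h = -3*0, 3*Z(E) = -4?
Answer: -26438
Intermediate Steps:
Z(E) = -4/3 (Z(E) = (⅓)*(-4) = -4/3)
h = 0
Q(a) = 28 (Q(a) = (6 + 1)*4 = 7*4 = 28)
j(l) = 28 (j(l) = 0*l + 28 = 0 + 28 = 28)
j(-669) + 2406*(-11) = 28 + 2406*(-11) = 28 - 26466 = -26438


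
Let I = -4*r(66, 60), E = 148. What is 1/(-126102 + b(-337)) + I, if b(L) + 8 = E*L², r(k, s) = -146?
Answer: 9742347569/16682102 ≈ 584.00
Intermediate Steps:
b(L) = -8 + 148*L²
I = 584 (I = -4*(-146) = 584)
1/(-126102 + b(-337)) + I = 1/(-126102 + (-8 + 148*(-337)²)) + 584 = 1/(-126102 + (-8 + 148*113569)) + 584 = 1/(-126102 + (-8 + 16808212)) + 584 = 1/(-126102 + 16808204) + 584 = 1/16682102 + 584 = 9742347569/16682102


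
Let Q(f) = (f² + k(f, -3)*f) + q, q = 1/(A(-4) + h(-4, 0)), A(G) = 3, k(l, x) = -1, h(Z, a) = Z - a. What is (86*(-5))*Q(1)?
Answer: 430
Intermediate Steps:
q = -1 (q = 1/(3 + (-4 - 1*0)) = 1/(3 + (-4 + 0)) = 1/(3 - 4) = 1/(-1) = -1)
Q(f) = -1 + f² - f (Q(f) = (f² - f) - 1 = -1 + f² - f)
(86*(-5))*Q(1) = (86*(-5))*(-1 + 1² - 1*1) = -430*(-1 + 1 - 1) = -430*(-1) = 430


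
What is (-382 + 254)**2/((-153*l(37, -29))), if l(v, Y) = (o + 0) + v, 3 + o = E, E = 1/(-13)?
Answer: -212992/67473 ≈ -3.1567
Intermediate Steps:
E = -1/13 ≈ -0.076923
o = -40/13 (o = -3 - 1/13 = -40/13 ≈ -3.0769)
l(v, Y) = -40/13 + v (l(v, Y) = (-40/13 + 0) + v = -40/13 + v)
(-382 + 254)**2/((-153*l(37, -29))) = (-382 + 254)**2/((-153*(-40/13 + 37))) = (-128)**2/((-153*441/13)) = 16384/(-67473/13) = 16384*(-13/67473) = -212992/67473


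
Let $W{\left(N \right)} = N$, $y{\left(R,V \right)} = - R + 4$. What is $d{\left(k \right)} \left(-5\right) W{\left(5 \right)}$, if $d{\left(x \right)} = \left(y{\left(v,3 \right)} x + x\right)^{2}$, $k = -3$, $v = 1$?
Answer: $-3600$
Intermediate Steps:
$y{\left(R,V \right)} = 4 - R$
$d{\left(x \right)} = 16 x^{2}$ ($d{\left(x \right)} = \left(\left(4 - 1\right) x + x\right)^{2} = \left(3 x + x\right)^{2} = \left(4 x\right)^{2} = 16 x^{2}$)
$d{\left(k \right)} \left(-5\right) W{\left(5 \right)} = 16 \left(-3\right)^{2} \left(-5\right) 5 = 16 \cdot 9 \left(-5\right) 5 = 144 \left(-5\right) 5 = \left(-720\right) 5 = -3600$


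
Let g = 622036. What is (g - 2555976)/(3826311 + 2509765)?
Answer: -483485/1584019 ≈ -0.30523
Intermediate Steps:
(g - 2555976)/(3826311 + 2509765) = (622036 - 2555976)/(3826311 + 2509765) = -1933940/6336076 = -1933940*1/6336076 = -483485/1584019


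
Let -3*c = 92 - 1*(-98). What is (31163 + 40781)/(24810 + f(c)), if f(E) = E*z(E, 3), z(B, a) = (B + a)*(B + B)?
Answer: -971244/6199165 ≈ -0.15667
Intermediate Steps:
c = -190/3 (c = -(92 - 1*(-98))/3 = -(92 + 98)/3 = -⅓*190 = -190/3 ≈ -63.333)
z(B, a) = 2*B*(B + a) (z(B, a) = (B + a)*(2*B) = 2*B*(B + a))
f(E) = 2*E²*(3 + E) (f(E) = E*(2*E*(E + 3)) = E*(2*E*(3 + E)) = 2*E²*(3 + E))
(31163 + 40781)/(24810 + f(c)) = (31163 + 40781)/(24810 + 2*(-190/3)²*(3 - 190/3)) = 71944/(24810 + 2*(36100/9)*(-181/3)) = 71944/(24810 - 13068200/27) = 71944/(-12398330/27) = 71944*(-27/12398330) = -971244/6199165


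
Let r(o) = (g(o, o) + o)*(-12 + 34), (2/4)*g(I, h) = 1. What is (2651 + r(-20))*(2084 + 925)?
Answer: 6785295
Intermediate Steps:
g(I, h) = 2 (g(I, h) = 2*1 = 2)
r(o) = 44 + 22*o (r(o) = (2 + o)*(-12 + 34) = (2 + o)*22 = 44 + 22*o)
(2651 + r(-20))*(2084 + 925) = (2651 + (44 + 22*(-20)))*(2084 + 925) = (2651 + (44 - 440))*3009 = (2651 - 396)*3009 = 2255*3009 = 6785295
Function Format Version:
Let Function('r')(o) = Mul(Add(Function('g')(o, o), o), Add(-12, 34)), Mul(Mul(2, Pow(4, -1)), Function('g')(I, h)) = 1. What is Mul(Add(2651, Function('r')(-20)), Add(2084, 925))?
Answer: 6785295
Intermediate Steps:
Function('g')(I, h) = 2 (Function('g')(I, h) = Mul(2, 1) = 2)
Function('r')(o) = Add(44, Mul(22, o)) (Function('r')(o) = Mul(Add(2, o), Add(-12, 34)) = Mul(Add(2, o), 22) = Add(44, Mul(22, o)))
Mul(Add(2651, Function('r')(-20)), Add(2084, 925)) = Mul(Add(2651, Add(44, Mul(22, -20))), Add(2084, 925)) = Mul(Add(2651, Add(44, -440)), 3009) = Mul(Add(2651, -396), 3009) = Mul(2255, 3009) = 6785295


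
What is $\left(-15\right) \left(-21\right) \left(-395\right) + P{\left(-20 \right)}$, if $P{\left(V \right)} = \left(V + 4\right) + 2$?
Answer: $-124439$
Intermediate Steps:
$P{\left(V \right)} = 6 + V$ ($P{\left(V \right)} = \left(4 + V\right) + 2 = 6 + V$)
$\left(-15\right) \left(-21\right) \left(-395\right) + P{\left(-20 \right)} = \left(-15\right) \left(-21\right) \left(-395\right) + \left(6 - 20\right) = 315 \left(-395\right) - 14 = -124425 - 14 = -124439$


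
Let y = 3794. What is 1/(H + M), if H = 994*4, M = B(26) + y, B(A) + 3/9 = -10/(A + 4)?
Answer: 3/23308 ≈ 0.00012871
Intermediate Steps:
B(A) = -1/3 - 10/(4 + A) (B(A) = -1/3 - 10/(A + 4) = -1/3 - 10/(4 + A))
M = 11380/3 (M = (-34 - 1*26)/(3*(4 + 26)) + 3794 = (1/3)*(-34 - 26)/30 + 3794 = (1/3)*(1/30)*(-60) + 3794 = -2/3 + 3794 = 11380/3 ≈ 3793.3)
H = 3976
1/(H + M) = 1/(3976 + 11380/3) = 1/(23308/3) = 3/23308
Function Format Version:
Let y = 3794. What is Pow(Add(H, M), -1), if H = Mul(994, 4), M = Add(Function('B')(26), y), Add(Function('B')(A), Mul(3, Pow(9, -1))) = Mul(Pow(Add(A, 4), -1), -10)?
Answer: Rational(3, 23308) ≈ 0.00012871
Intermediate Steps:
Function('B')(A) = Add(Rational(-1, 3), Mul(-10, Pow(Add(4, A), -1))) (Function('B')(A) = Add(Rational(-1, 3), Mul(Pow(Add(A, 4), -1), -10)) = Add(Rational(-1, 3), Mul(Pow(Add(4, A), -1), -10)) = Add(Rational(-1, 3), Mul(-10, Pow(Add(4, A), -1))))
M = Rational(11380, 3) (M = Add(Mul(Rational(1, 3), Pow(Add(4, 26), -1), Add(-34, Mul(-1, 26))), 3794) = Add(Mul(Rational(1, 3), Pow(30, -1), Add(-34, -26)), 3794) = Add(Mul(Rational(1, 3), Rational(1, 30), -60), 3794) = Add(Rational(-2, 3), 3794) = Rational(11380, 3) ≈ 3793.3)
H = 3976
Pow(Add(H, M), -1) = Pow(Add(3976, Rational(11380, 3)), -1) = Pow(Rational(23308, 3), -1) = Rational(3, 23308)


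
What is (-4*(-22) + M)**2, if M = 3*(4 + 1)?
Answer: 10609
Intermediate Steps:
M = 15 (M = 3*5 = 15)
(-4*(-22) + M)**2 = (-4*(-22) + 15)**2 = (88 + 15)**2 = 103**2 = 10609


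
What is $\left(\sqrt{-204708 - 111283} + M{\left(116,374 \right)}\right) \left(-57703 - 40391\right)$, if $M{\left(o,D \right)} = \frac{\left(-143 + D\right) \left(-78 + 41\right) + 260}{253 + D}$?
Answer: $\frac{270968326}{209} - 98094 i \sqrt{315991} \approx 1.2965 \cdot 10^{6} - 5.5142 \cdot 10^{7} i$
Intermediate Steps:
$M{\left(o,D \right)} = \frac{5551 - 37 D}{253 + D}$ ($M{\left(o,D \right)} = \frac{\left(-143 + D\right) \left(-37\right) + 260}{253 + D} = \frac{\left(5291 - 37 D\right) + 260}{253 + D} = \frac{5551 - 37 D}{253 + D}$)
$\left(\sqrt{-204708 - 111283} + M{\left(116,374 \right)}\right) \left(-57703 - 40391\right) = \left(\sqrt{-204708 - 111283} + \frac{5551 - 13838}{253 + 374}\right) \left(-57703 - 40391\right) = \left(\sqrt{-315991} + \frac{5551 - 13838}{627}\right) \left(-98094\right) = \left(i \sqrt{315991} + \frac{1}{627} \left(-8287\right)\right) \left(-98094\right) = \left(i \sqrt{315991} - \frac{8287}{627}\right) \left(-98094\right) = \left(- \frac{8287}{627} + i \sqrt{315991}\right) \left(-98094\right) = \frac{270968326}{209} - 98094 i \sqrt{315991}$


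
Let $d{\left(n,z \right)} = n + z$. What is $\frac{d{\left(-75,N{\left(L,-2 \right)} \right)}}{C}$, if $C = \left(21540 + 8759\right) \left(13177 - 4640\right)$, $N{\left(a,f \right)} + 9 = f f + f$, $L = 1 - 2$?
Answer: $- \frac{2}{6308843} \approx -3.1702 \cdot 10^{-7}$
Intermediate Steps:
$L = -1$ ($L = 1 - 2 = -1$)
$N{\left(a,f \right)} = -9 + f + f^{2}$ ($N{\left(a,f \right)} = -9 + \left(f f + f\right) = -9 + \left(f^{2} + f\right) = -9 + \left(f + f^{2}\right) = -9 + f + f^{2}$)
$C = 258662563$ ($C = 30299 \cdot 8537 = 258662563$)
$\frac{d{\left(-75,N{\left(L,-2 \right)} \right)}}{C} = \frac{-75 - \left(11 - 4\right)}{258662563} = \left(-75 - 7\right) \frac{1}{258662563} = \left(-82\right) \frac{1}{258662563} = - \frac{2}{6308843}$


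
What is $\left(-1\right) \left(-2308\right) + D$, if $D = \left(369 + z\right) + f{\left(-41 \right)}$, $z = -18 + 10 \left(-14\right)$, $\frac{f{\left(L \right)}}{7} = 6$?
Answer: $2561$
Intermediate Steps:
$f{\left(L \right)} = 42$ ($f{\left(L \right)} = 7 \cdot 6 = 42$)
$z = -158$ ($z = -18 - 140 = -158$)
$D = 253$ ($D = \left(369 - 158\right) + 42 = 211 + 42 = 253$)
$\left(-1\right) \left(-2308\right) + D = \left(-1\right) \left(-2308\right) + 253 = 2308 + 253 = 2561$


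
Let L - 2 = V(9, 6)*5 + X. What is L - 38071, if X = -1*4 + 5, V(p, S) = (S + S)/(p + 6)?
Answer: -38064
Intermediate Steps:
V(p, S) = 2*S/(6 + p) (V(p, S) = (2*S)/(6 + p) = 2*S/(6 + p))
X = 1 (X = -4 + 5 = 1)
L = 7 (L = 2 + ((2*6/(6 + 9))*5 + 1) = 2 + ((2*6/15)*5 + 1) = 2 + ((2*6*(1/15))*5 + 1) = 2 + ((⅘)*5 + 1) = 2 + (4 + 1) = 2 + 5 = 7)
L - 38071 = 7 - 38071 = -38064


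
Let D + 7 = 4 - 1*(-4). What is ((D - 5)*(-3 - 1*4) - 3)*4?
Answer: 100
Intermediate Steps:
D = 1 (D = -7 + (4 - 1*(-4)) = -7 + (4 + 4) = -7 + 8 = 1)
((D - 5)*(-3 - 1*4) - 3)*4 = ((1 - 5)*(-3 - 1*4) - 3)*4 = (-4*(-3 - 4) - 3)*4 = (-4*(-7) - 3)*4 = (28 - 3)*4 = 25*4 = 100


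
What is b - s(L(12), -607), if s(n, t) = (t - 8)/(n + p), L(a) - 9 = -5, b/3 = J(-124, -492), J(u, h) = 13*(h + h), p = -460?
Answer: -5833357/152 ≈ -38377.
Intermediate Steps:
J(u, h) = 26*h (J(u, h) = 13*(2*h) = 26*h)
b = -38376 (b = 3*(26*(-492)) = 3*(-12792) = -38376)
L(a) = 4 (L(a) = 9 - 5 = 4)
s(n, t) = (-8 + t)/(-460 + n) (s(n, t) = (t - 8)/(n - 460) = (-8 + t)/(-460 + n))
b - s(L(12), -607) = -38376 - (-8 - 607)/(-460 + 4) = -38376 - (-615)/(-456) = -38376 - (-1)*(-615)/456 = -38376 - 1*205/152 = -38376 - 205/152 = -5833357/152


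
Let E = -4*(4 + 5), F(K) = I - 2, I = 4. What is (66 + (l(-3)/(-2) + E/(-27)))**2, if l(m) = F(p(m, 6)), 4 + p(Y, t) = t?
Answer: 39601/9 ≈ 4400.1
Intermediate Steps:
p(Y, t) = -4 + t
F(K) = 2 (F(K) = 4 - 2 = 2)
E = -36 (E = -4*9 = -36)
l(m) = 2
(66 + (l(-3)/(-2) + E/(-27)))**2 = (66 + (2/(-2) - 36/(-27)))**2 = (66 + (2*(-1/2) - 36*(-1/27)))**2 = (66 + (-1 + 4/3))**2 = (66 + 1/3)**2 = (199/3)**2 = 39601/9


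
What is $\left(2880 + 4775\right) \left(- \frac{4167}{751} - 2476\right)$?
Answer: $- \frac{14266187165}{751} \approx -1.8996 \cdot 10^{7}$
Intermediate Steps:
$\left(2880 + 4775\right) \left(- \frac{4167}{751} - 2476\right) = 7655 \left(\left(-4167\right) \frac{1}{751} - 2476\right) = 7655 \left(- \frac{4167}{751} - 2476\right) = 7655 \left(- \frac{1863643}{751}\right) = - \frac{14266187165}{751}$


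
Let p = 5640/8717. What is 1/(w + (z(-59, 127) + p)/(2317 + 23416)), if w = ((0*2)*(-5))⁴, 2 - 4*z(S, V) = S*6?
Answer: 224314561/781453 ≈ 287.05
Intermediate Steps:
p = 5640/8717 (p = 5640*(1/8717) = 5640/8717 ≈ 0.64701)
z(S, V) = ½ - 3*S/2 (z(S, V) = ½ - S*6/4 = ½ - 3*S/2)
w = 0 (w = (0*(-5))⁴ = 0⁴ = 0)
1/(w + (z(-59, 127) + p)/(2317 + 23416)) = 1/(0 + ((½ - 3/2*(-59)) + 5640/8717)/(2317 + 23416)) = 1/(0 + ((½ + 177/2) + 5640/8717)/25733) = 1/(0 + (89 + 5640/8717)*(1/25733)) = 1/(0 + (781453/8717)*(1/25733)) = 1/(0 + 781453/224314561) = 1/(781453/224314561) = 224314561/781453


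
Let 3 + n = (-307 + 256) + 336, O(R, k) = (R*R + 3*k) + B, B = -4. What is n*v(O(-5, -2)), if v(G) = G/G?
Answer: 282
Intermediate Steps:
O(R, k) = -4 + R² + 3*k (O(R, k) = (R*R + 3*k) - 4 = (R² + 3*k) - 4 = -4 + R² + 3*k)
v(G) = 1
n = 282 (n = -3 + ((-307 + 256) + 336) = -3 + (-51 + 336) = -3 + 285 = 282)
n*v(O(-5, -2)) = 282*1 = 282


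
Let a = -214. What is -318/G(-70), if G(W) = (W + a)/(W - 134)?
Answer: -16218/71 ≈ -228.42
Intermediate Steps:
G(W) = (-214 + W)/(-134 + W) (G(W) = (W - 214)/(W - 134) = (-214 + W)/(-134 + W))
-318/G(-70) = -318*(-134 - 70)/(-214 - 70) = -318/(-284/(-204)) = -318/((-1/204*(-284))) = -318/71/51 = -318*51/71 = -16218/71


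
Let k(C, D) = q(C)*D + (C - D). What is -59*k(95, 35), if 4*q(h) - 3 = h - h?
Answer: -20355/4 ≈ -5088.8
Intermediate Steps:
q(h) = ¾ (q(h) = ¾ + (h - h)/4 = ¾ + (¼)*0 = ¾ + 0 = ¾)
k(C, D) = C - D/4 (k(C, D) = 3*D/4 + (C - D) = C - D/4)
-59*k(95, 35) = -59*(95 - ¼*35) = -59*(95 - 35/4) = -59*345/4 = -20355/4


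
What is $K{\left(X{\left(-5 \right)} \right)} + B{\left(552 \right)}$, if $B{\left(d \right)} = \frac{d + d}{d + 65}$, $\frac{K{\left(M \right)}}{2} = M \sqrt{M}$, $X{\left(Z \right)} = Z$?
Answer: $\frac{1104}{617} - 10 i \sqrt{5} \approx 1.7893 - 22.361 i$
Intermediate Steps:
$K{\left(M \right)} = 2 M^{\frac{3}{2}}$ ($K{\left(M \right)} = 2 M \sqrt{M} = 2 M^{\frac{3}{2}}$)
$B{\left(d \right)} = \frac{2 d}{65 + d}$
$K{\left(X{\left(-5 \right)} \right)} + B{\left(552 \right)} = 2 \left(-5\right)^{\frac{3}{2}} + 2 \cdot 552 \frac{1}{65 + 552} = 2 \left(- 5 i \sqrt{5}\right) + 2 \cdot 552 \cdot \frac{1}{617} = - 10 i \sqrt{5} + 2 \cdot 552 \cdot \frac{1}{617} = - 10 i \sqrt{5} + \frac{1104}{617} = \frac{1104}{617} - 10 i \sqrt{5}$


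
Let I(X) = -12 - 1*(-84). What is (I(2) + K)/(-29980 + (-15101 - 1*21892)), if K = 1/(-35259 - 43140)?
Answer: -5644727/5250616227 ≈ -0.0010751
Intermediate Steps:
K = -1/78399 (K = 1/(-78399) = -1/78399 ≈ -1.2755e-5)
I(X) = 72 (I(X) = -12 + 84 = 72)
(I(2) + K)/(-29980 + (-15101 - 1*21892)) = (72 - 1/78399)/(-29980 + (-15101 - 1*21892)) = 5644727/(78399*(-29980 + (-15101 - 21892))) = 5644727/(78399*(-29980 - 36993)) = (5644727/78399)/(-66973) = (5644727/78399)*(-1/66973) = -5644727/5250616227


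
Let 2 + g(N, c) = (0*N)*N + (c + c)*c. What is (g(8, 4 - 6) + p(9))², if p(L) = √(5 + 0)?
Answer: (6 + √5)² ≈ 67.833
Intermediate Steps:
p(L) = √5
g(N, c) = -2 + 2*c² (g(N, c) = -2 + ((0*N)*N + (c + c)*c) = -2 + (0*N + (2*c)*c) = -2 + (0 + 2*c²) = -2 + 2*c²)
(g(8, 4 - 6) + p(9))² = ((-2 + 2*(4 - 6)²) + √5)² = ((-2 + 2*(-2)²) + √5)² = ((-2 + 2*4) + √5)² = ((-2 + 8) + √5)² = (6 + √5)²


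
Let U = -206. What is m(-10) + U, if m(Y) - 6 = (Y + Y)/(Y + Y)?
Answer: -199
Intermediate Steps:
m(Y) = 7 (m(Y) = 6 + (Y + Y)/(Y + Y) = 6 + (2*Y)/((2*Y)) = 6 + (2*Y)*(1/(2*Y)) = 6 + 1 = 7)
m(-10) + U = 7 - 206 = -199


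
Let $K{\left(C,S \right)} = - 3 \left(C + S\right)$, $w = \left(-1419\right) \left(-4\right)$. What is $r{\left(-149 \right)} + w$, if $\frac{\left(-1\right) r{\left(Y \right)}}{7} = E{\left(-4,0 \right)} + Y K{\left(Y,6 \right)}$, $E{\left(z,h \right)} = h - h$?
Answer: $453123$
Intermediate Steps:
$w = 5676$
$E{\left(z,h \right)} = 0$
$K{\left(C,S \right)} = - 3 C - 3 S$
$r{\left(Y \right)} = - 7 Y \left(-18 - 3 Y\right)$ ($r{\left(Y \right)} = - 7 \left(0 + Y \left(- 3 Y - 18\right)\right) = - 7 \left(0 + Y \left(-18 - 3 Y\right)\right) = - 7 Y \left(-18 - 3 Y\right)$)
$r{\left(-149 \right)} + w = 21 \left(-149\right) \left(6 - 149\right) + 5676 = 21 \left(-149\right) \left(-143\right) + 5676 = 447447 + 5676 = 453123$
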